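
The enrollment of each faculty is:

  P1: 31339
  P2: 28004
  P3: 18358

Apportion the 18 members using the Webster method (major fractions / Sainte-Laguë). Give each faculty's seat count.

P1: 7; P2: 7; P3: 4

Standard divisor 77701/18 ≈ 4316.722; standard quotas: P1 7.260, P2 6.487, P3 4.253.
Rounding to the nearest integer gives 7, 6, 4 = 17 seats, so the divisor must be adjusted.
With modified divisor 4200: modified quotas P1 7.462, P2 6.668, P3 4.371.
Rounding to the nearest integer: P1 7, P2 7, P3 4 (total 18).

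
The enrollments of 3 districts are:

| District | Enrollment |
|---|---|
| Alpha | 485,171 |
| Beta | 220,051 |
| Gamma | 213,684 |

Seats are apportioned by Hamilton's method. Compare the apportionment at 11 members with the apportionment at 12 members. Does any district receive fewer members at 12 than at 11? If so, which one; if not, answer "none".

At 11 seats: Alpha 6, Beta 3, Gamma 2.
At 12 seats: Alpha 6, Beta 3, Gamma 3.
No district's allocation decreased.

none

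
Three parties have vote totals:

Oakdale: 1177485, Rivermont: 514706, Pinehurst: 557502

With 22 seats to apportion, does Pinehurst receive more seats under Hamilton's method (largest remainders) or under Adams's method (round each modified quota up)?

Hamilton: Oakdale 12, Rivermont 5, Pinehurst 5.
Adams: Oakdale 11, Rivermont 5, Pinehurst 6.
Pinehurst gets 5 under Hamilton and 6 under Adams.

Adams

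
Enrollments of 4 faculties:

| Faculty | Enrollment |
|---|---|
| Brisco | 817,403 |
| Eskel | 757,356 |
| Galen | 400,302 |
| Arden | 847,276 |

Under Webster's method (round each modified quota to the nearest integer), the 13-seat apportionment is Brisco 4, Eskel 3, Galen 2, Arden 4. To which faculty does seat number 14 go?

Eskel

Priority for the next seat is population ÷ (current seats + 0.5).
Priorities: Brisco 181645.111, Eskel 216387.429, Galen 160120.800, Arden 188283.556.
Highest priority: Eskel.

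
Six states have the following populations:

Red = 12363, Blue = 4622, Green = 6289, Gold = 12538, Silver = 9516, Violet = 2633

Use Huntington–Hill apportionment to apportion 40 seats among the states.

With divisor 1187: modified quotas Red 10.415, Blue 3.894, Green 5.298, Gold 10.563, Silver 8.017, Violet 2.218.
Geometric-mean thresholds: Red √(10·11)=10.488, Blue √(3·4)=3.464, Green √(5·6)=5.477, Gold √(10·11)=10.488, Silver √(8·9)=8.485, Violet √(2·3)=2.449.
Each quota rounded against its threshold gives Red 10, Blue 4, Green 5, Gold 11, Silver 8, Violet 2 (total 40).

Red: 10, Blue: 4, Green: 5, Gold: 11, Silver: 8, Violet: 2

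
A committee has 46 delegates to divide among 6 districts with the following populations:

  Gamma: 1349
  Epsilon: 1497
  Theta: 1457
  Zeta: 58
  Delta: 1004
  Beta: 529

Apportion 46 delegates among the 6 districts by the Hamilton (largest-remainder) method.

Gamma 11, Epsilon 12, Theta 11, Zeta 0, Delta 8, Beta 4

The standard divisor is 5894/46 ≈ 128.13.
Standard quotas: Gamma 10.528, Epsilon 11.683, Theta 11.371, Zeta 0.453, Delta 7.836, Beta 4.129.
Lower quotas: Gamma 10, Epsilon 11, Theta 11, Zeta 0, Delta 7, Beta 4 (sum 43, leaving 3 seats).
Remainders in descending order: Delta 0.836, Epsilon 0.683, Gamma 0.528, Zeta 0.453, Theta 0.371, Beta 0.129.
Largest remainders: Delta, Epsilon, Gamma receive the extra seats.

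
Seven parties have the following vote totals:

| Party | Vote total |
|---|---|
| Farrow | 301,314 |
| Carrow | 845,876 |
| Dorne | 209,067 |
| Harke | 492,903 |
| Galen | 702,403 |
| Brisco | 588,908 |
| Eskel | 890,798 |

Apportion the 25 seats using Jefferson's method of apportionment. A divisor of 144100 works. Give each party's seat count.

Farrow=2, Carrow=5, Dorne=1, Harke=3, Galen=4, Brisco=4, Eskel=6

With modified divisor 144100: modified quotas Farrow 2.091, Carrow 5.870, Dorne 1.451, Harke 3.421, Galen 4.874, Brisco 4.087, Eskel 6.182.
Rounding down: Farrow 2, Carrow 5, Dorne 1, Harke 3, Galen 4, Brisco 4, Eskel 6 (total 25).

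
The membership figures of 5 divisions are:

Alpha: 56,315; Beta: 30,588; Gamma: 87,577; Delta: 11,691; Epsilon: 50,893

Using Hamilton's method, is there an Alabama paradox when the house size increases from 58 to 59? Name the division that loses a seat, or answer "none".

At 58 seats: Alpha 14, Beta 8, Gamma 21, Delta 3, Epsilon 12.
At 59 seats: Alpha 14, Beta 7, Gamma 22, Delta 3, Epsilon 13.
Beta drops from 8 to 7.

Beta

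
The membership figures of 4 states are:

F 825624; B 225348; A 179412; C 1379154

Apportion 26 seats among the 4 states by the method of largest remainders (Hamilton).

F=8, B=2, A=2, C=14

Total 2609538; standard divisor 2609538/26 ≈ 100366.846.
Standard quotas: F 8.2261, B 2.2452, A 1.7876, C 13.7411.
Lower quotas: F 8, B 2, A 1, C 13 (sum 24, leaving 2 seats).
Remainders in descending order: A 0.7876, C 0.7411, B 0.2452, F 0.2261.
Largest remainders: A, C receive the extra seats.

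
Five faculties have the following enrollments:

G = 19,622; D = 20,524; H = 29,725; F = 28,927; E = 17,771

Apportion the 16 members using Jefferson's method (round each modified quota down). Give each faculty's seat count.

G=3; D=3; H=4; F=4; E=2

Standard divisor 116569/16 ≈ 7285.562; standard quotas: G 2.693, D 2.817, H 4.080, F 3.970, E 2.439.
Rounding down gives 2, 2, 4, 3, 2 = 13 seats, so the divisor must be adjusted.
With modified divisor 6200: modified quotas G 3.165, D 3.310, H 4.794, F 4.666, E 2.866.
Rounding down: G 3, D 3, H 4, F 4, E 2 (total 16).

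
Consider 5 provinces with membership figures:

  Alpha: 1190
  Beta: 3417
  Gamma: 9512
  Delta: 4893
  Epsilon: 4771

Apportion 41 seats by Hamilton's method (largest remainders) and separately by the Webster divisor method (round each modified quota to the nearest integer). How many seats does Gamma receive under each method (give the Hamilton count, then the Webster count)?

16 and 17

Hamilton: Alpha 2, Beta 6, Gamma 16, Delta 9, Epsilon 8.
Webster: Alpha 2, Beta 6, Gamma 17, Delta 8, Epsilon 8.
Gamma gets 16 under Hamilton and 17 under Webster.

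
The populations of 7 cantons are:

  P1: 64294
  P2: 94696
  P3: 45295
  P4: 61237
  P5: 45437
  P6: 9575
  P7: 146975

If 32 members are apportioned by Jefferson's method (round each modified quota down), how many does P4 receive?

Standard divisor 467509/32 ≈ 14609.656; standard quotas: P1 4.401, P2 6.482, P3 3.100, P4 4.192, P5 3.110, P6 0.655, P7 10.060.
Rounding down gives 4, 6, 3, 4, 3, 0, 10 = 30 seats, so the divisor must be adjusted.
With modified divisor 13100: modified quotas P1 4.908, P2 7.229, P3 3.458, P4 4.675, P5 3.468, P6 0.731, P7 11.219.
Rounding down: P1 4, P2 7, P3 3, P4 4, P5 3, P6 0, P7 11 (total 32).
P4 receives 4.

4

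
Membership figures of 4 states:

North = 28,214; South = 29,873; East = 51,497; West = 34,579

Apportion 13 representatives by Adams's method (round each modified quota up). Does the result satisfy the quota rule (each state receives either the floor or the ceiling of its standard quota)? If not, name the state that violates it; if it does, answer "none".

none

Standard quotas: North 2.544, South 2.694, East 4.644, West 3.118.
Adams allocation: North 3, South 3, East 4, West 3.
Every allocation lies between the lower and upper quota.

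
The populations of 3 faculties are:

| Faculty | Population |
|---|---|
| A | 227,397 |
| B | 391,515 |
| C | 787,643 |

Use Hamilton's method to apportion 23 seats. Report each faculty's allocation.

A=4; B=6; C=13

Total 1406555; standard divisor 1406555/23 ≈ 61154.565.
Standard quotas: A 3.7184, B 6.4021, C 12.8795.
Lower quotas: A 3, B 6, C 12 (sum 21, leaving 2 seats).
Remainders in descending order: C 0.8795, A 0.7184, B 0.4021.
The surplus seats go to C, A.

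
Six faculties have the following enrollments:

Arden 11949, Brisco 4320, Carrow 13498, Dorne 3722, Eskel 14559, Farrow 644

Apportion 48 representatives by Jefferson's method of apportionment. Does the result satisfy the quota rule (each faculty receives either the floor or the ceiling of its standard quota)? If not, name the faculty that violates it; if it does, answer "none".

none

Standard quotas: Arden 11.779, Brisco 4.259, Carrow 13.306, Dorne 3.669, Eskel 14.352, Farrow 0.635.
Jefferson allocation: Arden 12, Brisco 4, Carrow 14, Dorne 3, Eskel 15, Farrow 0.
Every allocation lies between the lower and upper quota.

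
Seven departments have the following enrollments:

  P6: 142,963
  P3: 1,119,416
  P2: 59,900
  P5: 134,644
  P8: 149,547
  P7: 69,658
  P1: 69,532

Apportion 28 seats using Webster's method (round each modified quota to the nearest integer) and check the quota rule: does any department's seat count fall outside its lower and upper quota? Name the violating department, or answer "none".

Standard quotas: P6 2.293, P3 17.955, P2 0.961, P5 2.160, P8 2.399, P7 1.117, P1 1.115.
Webster allocation: P6 2, P3 19, P2 1, P5 2, P8 2, P7 1, P1 1.
P3 has quota 17.955 (lower 17, upper 18) but receives 19 — outside the quota interval.

P3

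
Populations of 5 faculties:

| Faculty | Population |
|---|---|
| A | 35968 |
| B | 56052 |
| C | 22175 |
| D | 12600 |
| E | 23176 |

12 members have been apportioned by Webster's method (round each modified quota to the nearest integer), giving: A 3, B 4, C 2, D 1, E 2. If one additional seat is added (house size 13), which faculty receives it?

B

Priority for the next seat is population ÷ (current seats + 0.5).
Priorities: A 10276.571, B 12456.000, C 8870.000, D 8400.000, E 9270.400.
Highest priority: B.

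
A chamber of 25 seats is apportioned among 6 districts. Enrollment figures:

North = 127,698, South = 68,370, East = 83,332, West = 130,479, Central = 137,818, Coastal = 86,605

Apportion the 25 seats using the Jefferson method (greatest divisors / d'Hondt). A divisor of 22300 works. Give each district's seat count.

North: 5, South: 3, East: 3, West: 5, Central: 6, Coastal: 3

With modified divisor 22300: modified quotas North 5.726, South 3.066, East 3.737, West 5.851, Central 6.180, Coastal 3.884.
Rounding down: North 5, South 3, East 3, West 5, Central 6, Coastal 3 (total 25).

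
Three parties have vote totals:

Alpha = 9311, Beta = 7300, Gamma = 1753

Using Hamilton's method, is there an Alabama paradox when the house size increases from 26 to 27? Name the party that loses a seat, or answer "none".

Gamma

At 26 seats: Alpha 13, Beta 10, Gamma 3.
At 27 seats: Alpha 14, Beta 11, Gamma 2.
Gamma drops from 3 to 2.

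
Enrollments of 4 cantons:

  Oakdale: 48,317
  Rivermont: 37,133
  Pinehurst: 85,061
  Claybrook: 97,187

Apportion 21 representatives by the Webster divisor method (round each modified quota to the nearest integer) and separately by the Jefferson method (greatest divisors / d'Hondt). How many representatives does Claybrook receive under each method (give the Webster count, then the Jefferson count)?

Webster: Oakdale 4, Rivermont 3, Pinehurst 7, Claybrook 7.
Jefferson: Oakdale 3, Rivermont 3, Pinehurst 7, Claybrook 8.
Claybrook gets 7 under Webster and 8 under Jefferson.

7 and 8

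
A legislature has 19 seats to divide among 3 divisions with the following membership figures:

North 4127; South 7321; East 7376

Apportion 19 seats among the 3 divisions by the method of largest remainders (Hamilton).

The standard divisor is 18824/19 ≈ 990.737.
Standard quotas: North 4.1656, South 7.3894, East 7.4450.
Lower quotas: North 4, South 7, East 7 (sum 18, leaving 1 seat).
Remainders in descending order: East 0.4450, South 0.3894, North 0.1656.
Largest remainder: East receives the extra seat.

North 4, South 7, East 8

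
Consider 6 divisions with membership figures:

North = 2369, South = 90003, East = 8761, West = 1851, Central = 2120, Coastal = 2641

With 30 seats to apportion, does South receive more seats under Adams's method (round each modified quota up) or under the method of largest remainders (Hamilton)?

Adams: North 1, South 23, East 3, West 1, Central 1, Coastal 1.
Hamilton: North 1, South 25, East 2, West 0, Central 1, Coastal 1.
South gets 23 under Adams and 25 under Hamilton.

Hamilton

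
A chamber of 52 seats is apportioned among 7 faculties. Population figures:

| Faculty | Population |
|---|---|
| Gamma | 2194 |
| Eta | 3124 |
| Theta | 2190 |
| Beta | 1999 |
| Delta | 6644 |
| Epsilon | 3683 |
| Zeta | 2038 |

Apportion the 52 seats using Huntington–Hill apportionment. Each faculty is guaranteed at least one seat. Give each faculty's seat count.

With divisor 423: modified quotas Gamma 5.187, Eta 7.385, Theta 5.177, Beta 4.726, Delta 15.707, Epsilon 8.707, Zeta 4.818.
Geometric-mean thresholds: Gamma √(5·6)=5.477, Eta √(7·8)=7.483, Theta √(5·6)=5.477, Beta √(4·5)=4.472, Delta √(15·16)=15.492, Epsilon √(8·9)=8.485, Zeta √(4·5)=4.472.
Each quota rounded against its threshold gives Gamma 5, Eta 7, Theta 5, Beta 5, Delta 16, Epsilon 9, Zeta 5 (total 52).

Gamma 5, Eta 7, Theta 5, Beta 5, Delta 16, Epsilon 9, Zeta 5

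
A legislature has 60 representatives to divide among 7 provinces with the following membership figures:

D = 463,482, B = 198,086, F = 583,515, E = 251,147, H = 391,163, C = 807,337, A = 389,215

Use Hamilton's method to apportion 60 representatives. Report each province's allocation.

D=9; B=4; F=11; E=5; H=8; C=16; A=7

Total 3083945; standard divisor 3083945/60 ≈ 51399.083.
Standard quotas: D 9.0173, B 3.8539, F 11.3526, E 4.8862, H 7.6103, C 15.7072, A 7.5724.
Lower quotas: D 9, B 3, F 11, E 4, H 7, C 15, A 7 (sum 56, leaving 4 seats).
Remainders in descending order: E 0.8862, B 0.8539, C 0.7072, H 0.6103, A 0.5724, F 0.3526, D 0.0173.
The surplus seats go to E, B, C, H.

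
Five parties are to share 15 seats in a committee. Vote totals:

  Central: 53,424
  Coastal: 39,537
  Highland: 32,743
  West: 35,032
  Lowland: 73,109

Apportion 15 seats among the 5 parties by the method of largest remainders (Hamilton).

Standard divisor: 233845 ÷ 15 ≈ 15589.667.
Standard quotas: Central 3.4269, Coastal 2.5361, Highland 2.1003, West 2.2471, Lowland 4.6896.
Lower quotas: Central 3, Coastal 2, Highland 2, West 2, Lowland 4 (sum 13, leaving 2 seats).
Remainders in descending order: Lowland 0.6896, Coastal 0.5361, Central 0.4269, West 0.2471, Highland 0.1003.
The surplus seats go to Lowland, Coastal.

Central: 3, Coastal: 3, Highland: 2, West: 2, Lowland: 5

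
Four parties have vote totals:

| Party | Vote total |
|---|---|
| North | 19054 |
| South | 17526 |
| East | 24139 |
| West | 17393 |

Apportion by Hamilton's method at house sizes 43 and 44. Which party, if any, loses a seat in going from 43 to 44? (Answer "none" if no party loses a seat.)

At 43 seats: North 10, South 10, East 13, West 10.
At 44 seats: North 11, South 10, East 13, West 10.
No party's allocation decreased.

none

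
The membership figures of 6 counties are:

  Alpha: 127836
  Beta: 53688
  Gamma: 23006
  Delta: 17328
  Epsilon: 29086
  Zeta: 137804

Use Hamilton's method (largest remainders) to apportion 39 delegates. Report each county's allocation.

The standard divisor is 388748/39 ≈ 9967.897.
Standard quotas: Alpha 12.8248, Beta 5.3861, Gamma 2.3080, Delta 1.7384, Epsilon 2.9180, Zeta 13.8248.
Lower quotas: Alpha 12, Beta 5, Gamma 2, Delta 1, Epsilon 2, Zeta 13 (sum 35, leaving 4 seats).
Remainders in descending order: Epsilon 0.9180, Zeta 0.8248, Alpha 0.8248, Delta 0.7384, Beta 0.3861, Gamma 0.3080.
The surplus seats go to Epsilon, Zeta, Alpha, Delta.

Alpha: 13, Beta: 5, Gamma: 2, Delta: 2, Epsilon: 3, Zeta: 14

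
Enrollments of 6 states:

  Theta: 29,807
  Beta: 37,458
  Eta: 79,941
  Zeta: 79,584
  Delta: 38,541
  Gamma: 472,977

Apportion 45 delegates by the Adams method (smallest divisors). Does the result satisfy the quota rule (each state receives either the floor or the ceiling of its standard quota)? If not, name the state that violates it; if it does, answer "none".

Standard quotas: Theta 1.817, Beta 2.283, Eta 4.872, Zeta 4.851, Delta 2.349, Gamma 28.828.
Adams allocation: Theta 2, Beta 3, Eta 5, Zeta 5, Delta 3, Gamma 27.
Gamma has quota 28.828 (lower 28, upper 29) but receives 27 — outside the quota interval.

Gamma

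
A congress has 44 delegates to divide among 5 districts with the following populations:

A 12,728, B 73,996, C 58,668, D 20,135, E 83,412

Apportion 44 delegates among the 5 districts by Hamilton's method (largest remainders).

The standard divisor is 248939/44 ≈ 5657.705.
Standard quotas: A 2.2497, B 13.0788, C 10.3696, D 3.5589, E 14.7431.
Lower quotas: A 2, B 13, C 10, D 3, E 14 (sum 42, leaving 2 seats).
Remainders in descending order: E 0.7431, D 0.5589, C 0.3696, A 0.2497, B 0.0788.
Largest remainders: E, D receive the extra seats.

A 2; B 13; C 10; D 4; E 15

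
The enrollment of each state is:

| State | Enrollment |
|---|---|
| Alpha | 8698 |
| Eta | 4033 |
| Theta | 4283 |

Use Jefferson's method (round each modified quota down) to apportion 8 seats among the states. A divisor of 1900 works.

Alpha 4, Eta 2, Theta 2

With modified divisor 1900: modified quotas Alpha 4.578, Eta 2.123, Theta 2.254.
Rounding down: Alpha 4, Eta 2, Theta 2 (total 8).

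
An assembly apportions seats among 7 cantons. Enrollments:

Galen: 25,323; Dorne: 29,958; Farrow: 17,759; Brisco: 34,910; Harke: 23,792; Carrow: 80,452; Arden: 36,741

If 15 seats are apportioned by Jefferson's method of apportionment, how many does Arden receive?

Standard divisor 248935/15 ≈ 16595.667; standard quotas: Galen 1.526, Dorne 1.805, Farrow 1.070, Brisco 2.104, Harke 1.434, Carrow 4.848, Arden 2.214.
Rounding down gives 1, 1, 1, 2, 1, 4, 2 = 12 seats, so the divisor must be adjusted.
With modified divisor 13000: modified quotas Galen 1.948, Dorne 2.304, Farrow 1.366, Brisco 2.685, Harke 1.830, Carrow 6.189, Arden 2.826.
Rounding down: Galen 1, Dorne 2, Farrow 1, Brisco 2, Harke 1, Carrow 6, Arden 2 (total 15).
Arden receives 2.

2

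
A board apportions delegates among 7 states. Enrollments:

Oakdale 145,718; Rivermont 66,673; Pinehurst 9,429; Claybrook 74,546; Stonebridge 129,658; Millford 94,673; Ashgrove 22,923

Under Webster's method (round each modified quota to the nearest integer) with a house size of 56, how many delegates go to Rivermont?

7

Standard divisor 543620/56 ≈ 9707.5; standard quotas: Oakdale 15.011, Rivermont 6.868, Pinehurst 0.971, Claybrook 7.679, Stonebridge 13.356, Millford 9.753, Ashgrove 2.361.
Rounding to the nearest integer gives Oakdale 15, Rivermont 7, Pinehurst 1, Claybrook 8, Stonebridge 13, Millford 10, Ashgrove 2 — total 56, matching the house size, so no adjustment is needed.
Rivermont receives 7.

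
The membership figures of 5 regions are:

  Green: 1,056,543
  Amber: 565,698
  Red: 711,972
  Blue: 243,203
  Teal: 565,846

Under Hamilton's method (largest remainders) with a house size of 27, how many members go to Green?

9

The standard divisor is 3143262/27 ≈ 116417.111.
Standard quotas: Green 9.0755, Amber 4.8592, Red 6.1157, Blue 2.0891, Teal 4.8605.
Lower quotas: Green 9, Amber 4, Red 6, Blue 2, Teal 4 (sum 25, leaving 2 seats).
Remainders in descending order: Teal 0.8605, Amber 0.8592, Red 0.1157, Blue 0.0891, Green 0.0755.
Largest remainders: Teal, Amber receive the extra seats.
Green receives 9.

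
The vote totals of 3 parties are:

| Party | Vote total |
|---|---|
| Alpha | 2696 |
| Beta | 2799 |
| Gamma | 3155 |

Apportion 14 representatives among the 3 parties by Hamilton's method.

Alpha 4, Beta 5, Gamma 5

Total 8650; standard divisor 8650/14 ≈ 617.857.
Standard quotas: Alpha 4.363, Beta 4.530, Gamma 5.106.
Lower quotas: Alpha 4, Beta 4, Gamma 5 (sum 13, leaving 1 seat).
Remainders in descending order: Beta 0.530, Alpha 0.363, Gamma 0.106.
The surplus seat goes to Beta.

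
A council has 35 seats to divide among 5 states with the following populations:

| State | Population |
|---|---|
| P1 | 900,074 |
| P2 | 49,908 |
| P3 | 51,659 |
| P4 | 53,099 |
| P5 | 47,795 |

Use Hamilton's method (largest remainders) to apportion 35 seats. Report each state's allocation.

P1 28, P2 2, P3 2, P4 2, P5 1

The standard divisor is 1102535/35 = 31501.
Standard quotas: P1 28.5729, P2 1.5843, P3 1.6399, P4 1.6856, P5 1.5173.
Lower quotas: P1 28, P2 1, P3 1, P4 1, P5 1 (sum 32, leaving 3 seats).
Remainders in descending order: P4 0.6856, P3 0.6399, P2 0.5843, P1 0.5729, P5 0.5173.
Largest remainders: P4, P3, P2 receive the extra seats.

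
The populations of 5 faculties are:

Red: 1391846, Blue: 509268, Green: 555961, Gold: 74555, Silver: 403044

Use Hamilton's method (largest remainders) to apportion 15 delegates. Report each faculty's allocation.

The standard divisor is 2934674/15 ≈ 195644.933.
Standard quotas: Red 7.1141, Blue 2.6030, Green 2.8417, Gold 0.3811, Silver 2.0601.
Lower quotas: Red 7, Blue 2, Green 2, Gold 0, Silver 2 (sum 13, leaving 2 seats).
Remainders in descending order: Green 0.8417, Blue 0.6030, Gold 0.3811, Red 0.1141, Silver 0.0601.
The surplus seats go to Green, Blue.

Red=7; Blue=3; Green=3; Gold=0; Silver=2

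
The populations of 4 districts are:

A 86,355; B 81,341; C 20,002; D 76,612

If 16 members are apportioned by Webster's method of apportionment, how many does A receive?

5

Standard divisor 264310/16 ≈ 16519.375; standard quotas: A 5.227, B 4.924, C 1.211, D 4.638.
Rounding to the nearest integer gives A 5, B 5, C 1, D 5 — total 16, matching the house size, so no adjustment is needed.
A receives 5.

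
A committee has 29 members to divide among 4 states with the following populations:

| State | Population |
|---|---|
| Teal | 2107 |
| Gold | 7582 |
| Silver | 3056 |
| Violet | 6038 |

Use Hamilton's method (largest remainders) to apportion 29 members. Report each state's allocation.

Total 18783; standard divisor 18783/29 ≈ 647.69.
Standard quotas: Teal 3.2531, Gold 11.7062, Silver 4.7183, Violet 9.3224.
Lower quotas: Teal 3, Gold 11, Silver 4, Violet 9 (sum 27, leaving 2 seats).
Remainders in descending order: Silver 0.7183, Gold 0.7062, Violet 0.3224, Teal 0.2531.
The surplus seats go to Silver, Gold.

Teal 3, Gold 12, Silver 5, Violet 9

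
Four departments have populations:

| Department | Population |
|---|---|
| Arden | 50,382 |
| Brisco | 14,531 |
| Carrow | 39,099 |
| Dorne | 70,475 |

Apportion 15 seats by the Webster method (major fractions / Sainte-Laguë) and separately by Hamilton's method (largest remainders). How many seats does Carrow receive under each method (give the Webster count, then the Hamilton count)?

Webster: Arden 5, Brisco 1, Carrow 3, Dorne 6.
Hamilton: Arden 4, Brisco 1, Carrow 4, Dorne 6.
Carrow gets 3 under Webster and 4 under Hamilton.

3 and 4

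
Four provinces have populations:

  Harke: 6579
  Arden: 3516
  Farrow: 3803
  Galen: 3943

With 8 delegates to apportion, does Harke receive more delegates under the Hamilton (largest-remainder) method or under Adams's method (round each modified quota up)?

Hamilton

Hamilton: Harke 3, Arden 1, Farrow 2, Galen 2.
Adams: Harke 2, Arden 2, Farrow 2, Galen 2.
Harke gets 3 under Hamilton and 2 under Adams.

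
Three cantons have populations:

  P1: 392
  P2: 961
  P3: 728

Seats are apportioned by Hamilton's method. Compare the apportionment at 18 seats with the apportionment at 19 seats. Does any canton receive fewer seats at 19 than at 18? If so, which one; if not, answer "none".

P1

At 18 seats: P1 4, P2 8, P3 6.
At 19 seats: P1 3, P2 9, P3 7.
P1 drops from 4 to 3.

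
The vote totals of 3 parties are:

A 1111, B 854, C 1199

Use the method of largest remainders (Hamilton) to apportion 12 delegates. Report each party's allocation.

A: 4, B: 3, C: 5

The standard divisor is 3164/12 ≈ 263.667.
Standard quotas: A 4.214, B 3.239, C 4.547.
Lower quotas: A 4, B 3, C 4 (sum 11, leaving 1 seat).
Remainders in descending order: C 0.547, B 0.239, A 0.214.
The surplus seat goes to C.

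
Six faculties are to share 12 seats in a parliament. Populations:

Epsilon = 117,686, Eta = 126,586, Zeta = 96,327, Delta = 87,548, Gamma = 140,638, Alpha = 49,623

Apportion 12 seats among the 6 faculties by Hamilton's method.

Total 618408; standard divisor 618408/12 = 51534.
Standard quotas: Epsilon 2.2837, Eta 2.4564, Zeta 1.8692, Delta 1.6988, Gamma 2.7290, Alpha 0.9629.
Lower quotas: Epsilon 2, Eta 2, Zeta 1, Delta 1, Gamma 2, Alpha 0 (sum 8, leaving 4 seats).
Remainders in descending order: Alpha 0.9629, Zeta 0.8692, Gamma 0.7290, Delta 0.6988, Eta 0.4564, Epsilon 0.2837.
Largest remainders: Alpha, Zeta, Gamma, Delta receive the extra seats.

Epsilon 2; Eta 2; Zeta 2; Delta 2; Gamma 3; Alpha 1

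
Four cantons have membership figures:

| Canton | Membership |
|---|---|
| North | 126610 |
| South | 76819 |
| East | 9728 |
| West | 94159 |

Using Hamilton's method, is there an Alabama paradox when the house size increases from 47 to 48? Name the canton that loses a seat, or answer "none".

East

At 47 seats: North 19, South 12, East 2, West 14.
At 48 seats: North 20, South 12, East 1, West 15.
East drops from 2 to 1.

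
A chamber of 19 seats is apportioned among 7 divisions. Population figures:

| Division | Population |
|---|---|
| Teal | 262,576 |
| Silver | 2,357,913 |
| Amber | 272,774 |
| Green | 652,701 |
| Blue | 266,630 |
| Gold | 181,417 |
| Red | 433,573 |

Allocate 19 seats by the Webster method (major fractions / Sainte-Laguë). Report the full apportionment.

Teal 1; Silver 10; Amber 1; Green 3; Blue 1; Gold 1; Red 2

Standard divisor 4427584/19 ≈ 233030.737; standard quotas: Teal 1.127, Silver 10.118, Amber 1.171, Green 2.801, Blue 1.144, Gold 0.779, Red 1.861.
Rounding to the nearest integer gives Teal 1, Silver 10, Amber 1, Green 3, Blue 1, Gold 1, Red 2 — total 19, matching the house size, so no adjustment is needed.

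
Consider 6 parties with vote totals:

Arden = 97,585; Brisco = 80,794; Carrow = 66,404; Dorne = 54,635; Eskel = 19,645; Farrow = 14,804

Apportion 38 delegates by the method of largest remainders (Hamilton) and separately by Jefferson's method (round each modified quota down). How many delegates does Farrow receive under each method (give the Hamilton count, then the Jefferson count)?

Hamilton: Arden 11, Brisco 9, Carrow 8, Dorne 6, Eskel 2, Farrow 2.
Jefferson: Arden 12, Brisco 9, Carrow 8, Dorne 6, Eskel 2, Farrow 1.
Farrow gets 2 under Hamilton and 1 under Jefferson.

2 and 1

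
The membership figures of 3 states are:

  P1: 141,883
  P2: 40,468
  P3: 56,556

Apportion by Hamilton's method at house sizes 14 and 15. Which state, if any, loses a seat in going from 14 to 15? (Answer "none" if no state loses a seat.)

At 14 seats: P1 8, P2 3, P3 3.
At 15 seats: P1 9, P2 2, P3 4.
P2 drops from 3 to 2.

P2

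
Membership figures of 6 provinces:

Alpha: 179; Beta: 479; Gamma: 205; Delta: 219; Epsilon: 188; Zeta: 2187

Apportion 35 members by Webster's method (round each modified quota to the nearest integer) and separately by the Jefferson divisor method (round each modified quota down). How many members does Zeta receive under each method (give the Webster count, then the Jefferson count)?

22 and 23

Webster: Alpha 2, Beta 5, Gamma 2, Delta 2, Epsilon 2, Zeta 22.
Jefferson: Alpha 1, Beta 5, Gamma 2, Delta 2, Epsilon 2, Zeta 23.
Zeta gets 22 under Webster and 23 under Jefferson.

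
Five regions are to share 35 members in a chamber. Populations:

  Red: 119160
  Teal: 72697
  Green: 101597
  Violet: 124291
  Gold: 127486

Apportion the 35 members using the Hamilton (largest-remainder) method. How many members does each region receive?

The standard divisor is 545231/35 ≈ 15578.029.
Standard quotas: Red 7.6492, Teal 4.6666, Green 6.5218, Violet 7.9786, Gold 8.1837.
Lower quotas: Red 7, Teal 4, Green 6, Violet 7, Gold 8 (sum 32, leaving 3 seats).
Remainders in descending order: Violet 0.9786, Teal 0.6666, Red 0.6492, Green 0.5218, Gold 0.1837.
Largest remainders: Violet, Teal, Red receive the extra seats.

Red: 8, Teal: 5, Green: 6, Violet: 8, Gold: 8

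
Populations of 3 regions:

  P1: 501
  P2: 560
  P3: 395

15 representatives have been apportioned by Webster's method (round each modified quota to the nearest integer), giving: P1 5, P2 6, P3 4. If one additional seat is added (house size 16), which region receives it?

P1

Priority for the next seat is population ÷ (current seats + 0.5).
Priorities: P1 91.091, P2 86.154, P3 87.778.
Highest priority: P1.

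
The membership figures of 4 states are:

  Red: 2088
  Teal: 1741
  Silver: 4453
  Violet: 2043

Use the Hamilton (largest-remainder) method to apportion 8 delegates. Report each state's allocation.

The standard divisor is 10325/8 ≈ 1290.625.
Standard quotas: Red 1.618, Teal 1.349, Silver 3.450, Violet 1.583.
Lower quotas: Red 1, Teal 1, Silver 3, Violet 1 (sum 6, leaving 2 seats).
Remainders in descending order: Red 0.618, Violet 0.583, Silver 0.450, Teal 0.349.
Largest remainders: Red, Violet receive the extra seats.

Red 2, Teal 1, Silver 3, Violet 2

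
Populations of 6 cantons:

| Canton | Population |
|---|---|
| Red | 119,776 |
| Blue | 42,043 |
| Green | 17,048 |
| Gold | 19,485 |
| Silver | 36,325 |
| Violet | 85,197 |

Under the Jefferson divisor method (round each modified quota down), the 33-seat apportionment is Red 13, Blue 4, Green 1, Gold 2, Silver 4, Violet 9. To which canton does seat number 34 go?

Red

Priority for the next seat is population ÷ (current seats + 1).
Priorities: Red 8555.429, Blue 8408.600, Green 8524.000, Gold 6495.000, Silver 7265.000, Violet 8519.700.
Highest priority: Red.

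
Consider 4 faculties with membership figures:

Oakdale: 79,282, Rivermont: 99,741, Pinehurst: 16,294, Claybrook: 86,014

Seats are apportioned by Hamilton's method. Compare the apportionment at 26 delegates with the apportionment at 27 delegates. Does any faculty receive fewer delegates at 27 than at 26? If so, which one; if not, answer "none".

Pinehurst

At 26 seats: Oakdale 7, Rivermont 9, Pinehurst 2, Claybrook 8.
At 27 seats: Oakdale 8, Rivermont 10, Pinehurst 1, Claybrook 8.
Pinehurst drops from 2 to 1.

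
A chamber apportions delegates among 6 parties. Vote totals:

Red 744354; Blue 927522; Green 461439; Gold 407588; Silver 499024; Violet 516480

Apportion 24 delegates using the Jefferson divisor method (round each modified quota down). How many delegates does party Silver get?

Standard divisor 3556407/24 ≈ 148183.625; standard quotas: Red 5.023, Blue 6.259, Green 3.114, Gold 2.751, Silver 3.368, Violet 3.485.
Rounding down gives 5, 6, 3, 2, 3, 3 = 22 seats, so the divisor must be adjusted.
With modified divisor 130800: modified quotas Red 5.691, Blue 7.091, Green 3.528, Gold 3.116, Silver 3.815, Violet 3.949.
Rounding down: Red 5, Blue 7, Green 3, Gold 3, Silver 3, Violet 3 (total 24).
Silver receives 3.

3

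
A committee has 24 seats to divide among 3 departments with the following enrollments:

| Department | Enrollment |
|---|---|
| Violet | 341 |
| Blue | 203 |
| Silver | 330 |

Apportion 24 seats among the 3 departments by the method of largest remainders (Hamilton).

Total 874; standard divisor 874/24 ≈ 36.417.
Standard quotas: Violet 9.364, Blue 5.574, Silver 9.062.
Lower quotas: Violet 9, Blue 5, Silver 9 (sum 23, leaving 1 seat).
Remainders in descending order: Blue 0.574, Violet 0.364, Silver 0.062.
The surplus seat goes to Blue.

Violet=9; Blue=6; Silver=9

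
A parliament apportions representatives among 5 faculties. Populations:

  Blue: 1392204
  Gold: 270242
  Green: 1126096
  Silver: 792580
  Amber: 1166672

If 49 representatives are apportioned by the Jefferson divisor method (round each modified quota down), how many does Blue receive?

Standard divisor 4747794/49 ≈ 96893.755; standard quotas: Blue 14.368, Gold 2.789, Green 11.622, Silver 8.180, Amber 12.041.
Rounding down gives 14, 2, 11, 8, 12 = 47 seats, so the divisor must be adjusted.
With modified divisor 91400: modified quotas Blue 15.232, Gold 2.957, Green 12.321, Silver 8.672, Amber 12.764.
Rounding down: Blue 15, Gold 2, Green 12, Silver 8, Amber 12 (total 49).
Blue receives 15.

15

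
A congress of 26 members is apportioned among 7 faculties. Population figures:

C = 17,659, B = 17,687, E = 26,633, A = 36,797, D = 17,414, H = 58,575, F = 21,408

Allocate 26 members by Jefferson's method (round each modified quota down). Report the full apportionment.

C=2; B=2; E=4; A=5; D=2; H=8; F=3

Standard divisor 196173/26 ≈ 7545.115; standard quotas: C 2.340, B 2.344, E 3.530, A 4.877, D 2.308, H 7.763, F 2.837.
Rounding down gives 2, 2, 3, 4, 2, 7, 2 = 22 seats, so the divisor must be adjusted.
With modified divisor 6600: modified quotas C 2.676, B 2.680, E 4.035, A 5.575, D 2.638, H 8.875, F 3.244.
Rounding down: C 2, B 2, E 4, A 5, D 2, H 8, F 3 (total 26).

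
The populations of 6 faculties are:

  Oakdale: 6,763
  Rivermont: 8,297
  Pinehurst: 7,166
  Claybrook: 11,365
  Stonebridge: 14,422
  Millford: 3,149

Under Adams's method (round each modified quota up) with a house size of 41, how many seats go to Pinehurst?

Standard divisor 51162/41 ≈ 1247.854; standard quotas: Oakdale 5.420, Rivermont 6.649, Pinehurst 5.743, Claybrook 9.108, Stonebridge 11.557, Millford 2.524.
Rounding up gives 6, 7, 6, 10, 12, 3 = 44 seats, so the divisor must be adjusted.
With modified divisor 1370: modified quotas Oakdale 4.936, Rivermont 6.056, Pinehurst 5.231, Claybrook 8.296, Stonebridge 10.527, Millford 2.299.
Rounding up: Oakdale 5, Rivermont 7, Pinehurst 6, Claybrook 9, Stonebridge 11, Millford 3 (total 41).
Pinehurst receives 6.

6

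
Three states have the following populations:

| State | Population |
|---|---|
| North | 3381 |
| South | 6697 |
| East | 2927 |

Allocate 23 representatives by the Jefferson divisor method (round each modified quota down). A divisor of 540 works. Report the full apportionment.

With modified divisor 540: modified quotas North 6.261, South 12.402, East 5.420.
Rounding down: North 6, South 12, East 5 (total 23).

North 6, South 12, East 5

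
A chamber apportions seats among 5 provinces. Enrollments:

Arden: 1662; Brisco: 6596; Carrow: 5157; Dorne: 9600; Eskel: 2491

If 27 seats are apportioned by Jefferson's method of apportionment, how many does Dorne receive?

11

Standard divisor 25506/27 ≈ 944.667; standard quotas: Arden 1.759, Brisco 6.982, Carrow 5.459, Dorne 10.162, Eskel 2.637.
Rounding down gives 1, 6, 5, 10, 2 = 24 seats, so the divisor must be adjusted.
With modified divisor 850: modified quotas Arden 1.955, Brisco 7.760, Carrow 6.067, Dorne 11.294, Eskel 2.931.
Rounding down: Arden 1, Brisco 7, Carrow 6, Dorne 11, Eskel 2 (total 27).
Dorne receives 11.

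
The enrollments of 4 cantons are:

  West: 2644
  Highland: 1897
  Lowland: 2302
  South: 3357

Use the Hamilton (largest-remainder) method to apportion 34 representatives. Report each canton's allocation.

The standard divisor is 10200/34 = 300.
Standard quotas: West 8.813, Highland 6.323, Lowland 7.673, South 11.190.
Lower quotas: West 8, Highland 6, Lowland 7, South 11 (sum 32, leaving 2 seats).
Remainders in descending order: West 0.813, Lowland 0.673, Highland 0.323, South 0.190.
The surplus seats go to West, Lowland.

West 9; Highland 6; Lowland 8; South 11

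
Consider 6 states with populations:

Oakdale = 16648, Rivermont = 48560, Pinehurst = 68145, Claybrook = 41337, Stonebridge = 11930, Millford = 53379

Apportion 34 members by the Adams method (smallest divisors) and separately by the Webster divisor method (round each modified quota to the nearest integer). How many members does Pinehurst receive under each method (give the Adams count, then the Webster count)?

Adams: Oakdale 3, Rivermont 7, Pinehurst 9, Claybrook 6, Stonebridge 2, Millford 7.
Webster: Oakdale 2, Rivermont 7, Pinehurst 10, Claybrook 6, Stonebridge 2, Millford 7.
Pinehurst gets 9 under Adams and 10 under Webster.

9 and 10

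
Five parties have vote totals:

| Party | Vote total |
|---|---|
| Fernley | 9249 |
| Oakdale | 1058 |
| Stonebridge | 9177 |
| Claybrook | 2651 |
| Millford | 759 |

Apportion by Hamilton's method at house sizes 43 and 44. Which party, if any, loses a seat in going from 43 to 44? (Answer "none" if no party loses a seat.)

At 43 seats: Fernley 17, Oakdale 2, Stonebridge 17, Claybrook 5, Millford 2.
At 44 seats: Fernley 18, Oakdale 2, Stonebridge 18, Claybrook 5, Millford 1.
Millford drops from 2 to 1.

Millford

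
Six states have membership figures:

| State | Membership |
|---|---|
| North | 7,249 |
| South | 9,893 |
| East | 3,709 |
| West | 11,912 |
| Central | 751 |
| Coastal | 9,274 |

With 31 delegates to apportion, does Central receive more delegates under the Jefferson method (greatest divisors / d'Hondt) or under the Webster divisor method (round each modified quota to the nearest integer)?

Jefferson: North 5, South 8, East 2, West 9, Central 0, Coastal 7.
Webster: North 5, South 7, East 3, West 8, Central 1, Coastal 7.
Central gets 0 under Jefferson and 1 under Webster.

Webster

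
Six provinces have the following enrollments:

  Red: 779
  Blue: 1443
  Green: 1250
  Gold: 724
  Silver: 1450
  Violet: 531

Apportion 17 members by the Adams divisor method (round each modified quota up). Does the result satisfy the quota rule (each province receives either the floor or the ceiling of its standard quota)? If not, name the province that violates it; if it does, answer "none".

none

Standard quotas: Red 2.144, Blue 3.971, Green 3.440, Gold 1.993, Silver 3.991, Violet 1.461.
Adams allocation: Red 2, Blue 4, Green 3, Gold 2, Silver 4, Violet 2.
Every allocation lies between the lower and upper quota.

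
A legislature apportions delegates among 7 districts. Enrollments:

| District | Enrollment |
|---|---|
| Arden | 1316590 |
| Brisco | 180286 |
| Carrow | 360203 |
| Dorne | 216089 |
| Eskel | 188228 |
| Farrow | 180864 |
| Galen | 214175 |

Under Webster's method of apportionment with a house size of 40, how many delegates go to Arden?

20

Standard divisor 2656435/40 ≈ 66410.875; standard quotas: Arden 19.825, Brisco 2.715, Carrow 5.424, Dorne 3.254, Eskel 2.834, Farrow 2.723, Galen 3.225.
Rounding to the nearest integer gives Arden 20, Brisco 3, Carrow 5, Dorne 3, Eskel 3, Farrow 3, Galen 3 — total 40, matching the house size, so no adjustment is needed.
Arden receives 20.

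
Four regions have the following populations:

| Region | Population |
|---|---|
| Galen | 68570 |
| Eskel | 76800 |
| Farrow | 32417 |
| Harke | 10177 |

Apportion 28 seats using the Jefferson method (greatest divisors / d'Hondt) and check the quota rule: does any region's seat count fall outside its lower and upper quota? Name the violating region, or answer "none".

Standard quotas: Galen 10.215, Eskel 11.440, Farrow 4.829, Harke 1.516.
Jefferson allocation: Galen 10, Eskel 12, Farrow 5, Harke 1.
Every allocation lies between the lower and upper quota.

none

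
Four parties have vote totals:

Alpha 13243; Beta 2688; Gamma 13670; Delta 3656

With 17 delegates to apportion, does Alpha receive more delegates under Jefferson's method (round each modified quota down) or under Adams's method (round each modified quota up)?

Jefferson: Alpha 7, Beta 1, Gamma 7, Delta 2.
Adams: Alpha 6, Beta 2, Gamma 7, Delta 2.
Alpha gets 7 under Jefferson and 6 under Adams.

Jefferson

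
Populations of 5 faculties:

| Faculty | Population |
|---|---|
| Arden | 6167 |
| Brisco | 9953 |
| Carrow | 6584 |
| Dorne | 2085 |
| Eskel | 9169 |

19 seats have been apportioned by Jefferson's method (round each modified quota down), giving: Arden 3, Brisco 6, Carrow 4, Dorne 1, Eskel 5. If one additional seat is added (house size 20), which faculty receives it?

Priority for the next seat is population ÷ (current seats + 1).
Priorities: Arden 1541.750, Brisco 1421.857, Carrow 1316.800, Dorne 1042.500, Eskel 1528.167.
Highest priority: Arden.

Arden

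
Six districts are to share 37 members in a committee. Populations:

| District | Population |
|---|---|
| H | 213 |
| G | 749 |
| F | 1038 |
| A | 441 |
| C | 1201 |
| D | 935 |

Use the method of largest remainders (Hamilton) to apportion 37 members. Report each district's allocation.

H 2, G 6, F 8, A 4, C 10, D 7

The standard divisor is 4577/37 ≈ 123.703.
Standard quotas: H 1.722, G 6.055, F 8.391, A 3.565, C 9.709, D 7.558.
Lower quotas: H 1, G 6, F 8, A 3, C 9, D 7 (sum 34, leaving 3 seats).
Remainders in descending order: H 0.722, C 0.709, A 0.565, D 0.558, F 0.391, G 0.055.
Largest remainders: H, C, A receive the extra seats.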